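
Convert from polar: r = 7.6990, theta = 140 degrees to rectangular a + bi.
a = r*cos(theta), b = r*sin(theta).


a = 7.6990*cos(140°) = 7.6990*(-0.766044) = -5.8978
b = 7.6990*sin(140°) = 7.6990*0.64279 = 4.9488

-5.8978 + 4.9488i


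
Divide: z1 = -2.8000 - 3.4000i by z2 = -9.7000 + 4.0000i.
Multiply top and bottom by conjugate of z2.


Conjugate of z2 = -9.7000 - 4.0000i
Numerator: (-2.8000 - 3.4000i)(-9.7000 - 4.0000i) = 13.5600 + 44.1800i
Denominator: (-9.7)^2 + 4^2 = 110.09
Result = (13.5600 + 44.1800i)/110.09

0.1232 + 0.4013i


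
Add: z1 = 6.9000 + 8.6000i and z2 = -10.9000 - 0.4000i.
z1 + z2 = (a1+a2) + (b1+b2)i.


Real: 6.9 - 10.9 = -4
Imag: 8.6 - 0.4 = 8.2

-4.0000 + 8.2000i


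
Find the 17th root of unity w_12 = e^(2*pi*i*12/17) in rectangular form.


Angle = 360*12/17 = 254.1176°
a = cos(254.1176°) = -0.2737
b = sin(254.1176°) = -0.9618

-0.2737 - 0.9618i


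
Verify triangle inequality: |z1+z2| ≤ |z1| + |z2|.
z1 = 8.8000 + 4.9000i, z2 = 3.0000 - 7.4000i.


|z1| = sqrt(8.8^2 + 4.9^2) = sqrt(101.45) = 10.0722
|z2| = sqrt(3^2 + (-7.4)^2) = sqrt(63.76) = 7.9850
z1+z2 = 11.8000 - 2.5000i
|z1+z2| = sqrt(145.49) = 12.0619
|z1|+|z2| = 10.0722 + 7.9850 = 18.0572

|z1+z2| = 12.0619 ≤ |z1|+|z2| = 18.0572 (verified)


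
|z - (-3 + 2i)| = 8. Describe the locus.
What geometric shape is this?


|z - z0| = r is a circle with center z0 and radius r.
Center = (-3, 2), radius = 8

Circle with center (-3, 2) and radius 8


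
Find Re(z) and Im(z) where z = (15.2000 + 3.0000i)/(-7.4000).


Multiply by conjugate: (15.2000 + 3.0000i)(-7.4000) / ((-7.4)^2 + 0^2)
Numerator real = 15.2*(-7.4) + 3*0 = -112.48
Numerator imag = 3*(-7.4) - 15.2*0 = -22.2
Denominator = 54.76
Re(z) = -112.48/54.76 = -2.0541
Im(z) = -22.2/54.76 = -0.4054

Re(z) = -2.0541, Im(z) = -0.4054


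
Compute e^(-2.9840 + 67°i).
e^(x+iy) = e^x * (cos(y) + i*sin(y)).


e^-2.9840 = 0.0506
cos(67°) = 0.3907
sin(67°) = 0.9205
Real = 0.0506*0.3907 = 0.0198
Imag = 0.0506*0.9205 = 0.0466

0.0198 + 0.0466i


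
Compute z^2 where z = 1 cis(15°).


r^2 = 1^2 = 1
n*theta = 2*15° = 30° = 30° (mod 360)
a = 1*cos(30°) = 0.8660
b = 1*sin(30°) = 0.5000

1 cis(30°) = 0.8660 + 0.5000i


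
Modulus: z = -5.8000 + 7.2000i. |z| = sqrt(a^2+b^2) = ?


|z| = sqrt((-5.8)^2 + 7.2^2) = sqrt(33.64 + 51.84) = sqrt(85.48) = 9.2455

|z| = 9.2455


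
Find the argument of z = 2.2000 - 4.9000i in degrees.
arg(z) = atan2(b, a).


Re = 2.2, Im = -4.9
arg = atan2(-4.9, 2.2) = -65.8209 degrees

arg(z) = -65.8209 degrees


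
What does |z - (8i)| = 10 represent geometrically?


|z - z0| = r is a circle with center z0 and radius r.
Center = (0, 8), radius = 10

Circle with center (0, 8) and radius 10


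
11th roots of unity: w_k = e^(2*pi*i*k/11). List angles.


The 11th roots of unity are cis(360k/11°) for k=0..10
Angle step = 360/11 = 32.7273°
Primitive root: cis(32.7273°)
Primitive root = 0.8413 + 0.5406i

11 roots at angles: 0°, 32.7273°, 65.4545°, 98.1818°, 130.9091°, 163.6364°, 196.3636°, 229.0909°, 261.8182°, 294.5455°, 327.2727°


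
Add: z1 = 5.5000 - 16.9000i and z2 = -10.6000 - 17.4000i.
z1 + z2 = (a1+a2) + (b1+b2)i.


Real: 5.5 - 10.6 = -5.1
Imag: -16.9 - 17.4 = -34.3

-5.1000 - 34.3000i


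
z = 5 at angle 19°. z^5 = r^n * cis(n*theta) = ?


r^5 = 5^5 = 3125
n*theta = 5*19° = 95° = 95° (mod 360)
a = 3125*cos(95°) = -272.3617
b = 3125*sin(95°) = 3113.1084

3125 cis(95°) = -272.3617 + 3113.1084i


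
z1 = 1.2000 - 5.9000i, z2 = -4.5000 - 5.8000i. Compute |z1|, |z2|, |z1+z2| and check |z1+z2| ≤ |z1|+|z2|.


|z1| = sqrt(1.2^2 + (-5.9)^2) = sqrt(36.25) = 6.0208
|z2| = sqrt((-4.5)^2 + (-5.8)^2) = sqrt(53.89) = 7.3410
z1+z2 = -3.3000 - 11.7000i
|z1+z2| = sqrt(147.78) = 12.1565
|z1|+|z2| = 6.0208 + 7.3410 = 13.3618

|z1+z2| = 12.1565 ≤ |z1|+|z2| = 13.3618 (verified)


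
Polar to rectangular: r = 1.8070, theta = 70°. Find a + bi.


a = 1.8070*cos(70°) = 1.8070*0.342 = 0.6180
b = 1.8070*sin(70°) = 1.8070*0.9397 = 1.6980

0.6180 + 1.6980i


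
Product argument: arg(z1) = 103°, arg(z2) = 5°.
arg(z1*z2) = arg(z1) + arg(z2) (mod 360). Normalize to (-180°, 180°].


arg(z1*z2) = 103° + 5° = 108°
Normalized to (-180°, 180°]: 108°

108°


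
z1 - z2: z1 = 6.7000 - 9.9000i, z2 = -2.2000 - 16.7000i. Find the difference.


Real: 6.7 + 2.2 = 8.9
Imag: -9.9 + 16.7 = 6.8

8.9000 + 6.8000i


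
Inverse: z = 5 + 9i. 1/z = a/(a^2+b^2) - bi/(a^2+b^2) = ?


|z|^2 = 25+81 = 106
1/z = (5 - 9i)/106

1/z = 0.0472 - 0.0849i


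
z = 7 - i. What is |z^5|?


|z| = sqrt(49+1) = sqrt(50) = 7.0711
|z^5| = |z|^5 = (sqrt(50))^5 = 50^2 * sqrt(50) = 2500*sqrt(50)

|z^5| = 2500*sqrt(50) ≈ 17677.6695


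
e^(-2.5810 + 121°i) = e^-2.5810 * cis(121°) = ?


e^-2.5810 = 0.0757
cos(121°) = -0.515
sin(121°) = 0.8572
Real = 0.0757*(-0.515) = -0.0390
Imag = 0.0757*0.8572 = 0.0649

-0.0390 + 0.0649i


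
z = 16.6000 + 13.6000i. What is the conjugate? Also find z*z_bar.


z_bar = 16.6000 - 13.6000i
z*z_bar = 16.6^2 + 13.6^2 = 275.56 + 184.96 = 460.52

z_bar = 16.6000 - 13.6000i, z*z_bar = 460.52


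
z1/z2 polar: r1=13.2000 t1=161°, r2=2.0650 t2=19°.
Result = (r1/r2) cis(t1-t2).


r = 13.2000 / 2.0650 = 6.3923
theta = 161° - 19° = 142° = 142° (mod 360)

6.3923 cis(142°)


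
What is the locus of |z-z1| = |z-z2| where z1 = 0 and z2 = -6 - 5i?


Equal distances means the locus is the perpendicular bisector of z1 and z2.
Midpoint = ((0+(-6))/2, (0+(-5))/2) = (-3.0000, -2.5000)

Perpendicular bisector through (-3.0000, -2.5000)


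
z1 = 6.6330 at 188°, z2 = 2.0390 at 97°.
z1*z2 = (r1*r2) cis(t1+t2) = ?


r = 6.6330 * 2.0390 = 13.5247
theta = 188° + 97° = 285° = 285° (mod 360)

13.5247 cis(285°)


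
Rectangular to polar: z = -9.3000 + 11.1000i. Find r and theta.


r = sqrt(86.49+123.21) = sqrt(209.7) = 14.4810
theta = atan2(11.1, -9.3) = 129.9575 degrees

r = 14.4810, theta = 129.9575 degrees


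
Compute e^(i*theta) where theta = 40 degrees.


cos(40°) = 0.7660
sin(40°) = 0.6428

e^(i*40°) = 0.7660 + 0.6428i


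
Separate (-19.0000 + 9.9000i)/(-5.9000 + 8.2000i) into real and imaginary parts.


Multiply by conjugate: (-19.0000 + 9.9000i)(-5.9000 - 8.2000i) / ((-5.9)^2 + 8.2^2)
Numerator real = -19*(-5.9) + 9.9*8.2 = 193.28
Numerator imag = 9.9*(-5.9) - (-19)*8.2 = 97.39
Denominator = 102.05
Re(z) = 193.28/102.05 = 1.8940
Im(z) = 97.39/102.05 = 0.9543

Re(z) = 1.8940, Im(z) = 0.9543


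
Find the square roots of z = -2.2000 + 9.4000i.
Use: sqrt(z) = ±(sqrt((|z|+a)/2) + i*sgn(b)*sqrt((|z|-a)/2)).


|z| = sqrt(4.84+88.36) = 9.6540
sqrt((|z|+a)/2) = sqrt((9.6540+(-2.2))/2) = sqrt(3.7270) = 1.9305
sqrt((|z|-a)/2) = sqrt((9.6540-(-2.2))/2) = sqrt(5.9270) = 2.4345

±(1.9305 + 2.4345i) i.e. 1.9305 + 2.4345i and -1.9305 - 2.4345i


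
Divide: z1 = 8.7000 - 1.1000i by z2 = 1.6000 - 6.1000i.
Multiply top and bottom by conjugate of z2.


Conjugate of z2 = 1.6000 + 6.1000i
Numerator: (8.7000 - 1.1000i)(1.6000 + 6.1000i) = 20.6300 + 51.3100i
Denominator: 1.6^2 + (-6.1)^2 = 39.77
Result = (20.6300 + 51.3100i)/39.77

0.5187 + 1.2902i


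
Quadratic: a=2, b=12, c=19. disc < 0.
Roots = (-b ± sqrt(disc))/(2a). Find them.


disc = 12^2 - 4*2*19 = 144 - 152 = -8
sqrt(|disc|) = sqrt(8) = 2.8284
Real part = -12/(2*2) = -3.0000
Imag part = 2.8284/(2*2) = 0.7071

-3.0000 ± 0.7071i


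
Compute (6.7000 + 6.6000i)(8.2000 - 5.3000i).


Real = 6.7*8.2 - 6.6*(-5.3) = 54.94 - (-34.98) = 89.92
Imag = 6.7*(-5.3) + 8.2*6.6 = -35.51 + 54.12 = 18.61

89.9200 + 18.6100i


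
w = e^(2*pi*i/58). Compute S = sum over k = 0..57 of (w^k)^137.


The roots are w_k = w^k with w = e^(2*pi*i/58), and (w^k)^137 = (w^137)^k.
So S = 1 + u + u^2 + ... + u^(57) with u = w^137.
137 = 2*58 + 21, so 137 is not a multiple of 58: u = (w^58)^2 * w^21 = w^21 ≠ 1 (w is a primitive 58th root), while u^58 = (w^58)^137 = 1.
Geometric series: S = (1 - u^58)/(1 - u) = (1 - 1)/(1 - u) = 0

S = 0


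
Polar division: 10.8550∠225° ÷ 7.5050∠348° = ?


r = 10.8550 / 7.5050 = 1.4464
theta = 225° - 348° = -123° = 237° (mod 360)

1.4464 cis(237°)


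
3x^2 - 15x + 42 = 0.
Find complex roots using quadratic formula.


disc = (-15)^2 - 4*3*42 = 225 - 504 = -279
sqrt(|disc|) = sqrt(279) = 16.7033
Real part = 15/(2*3) = 2.5000
Imag part = 16.7033/(2*3) = 2.7839

2.5000 ± 2.7839i


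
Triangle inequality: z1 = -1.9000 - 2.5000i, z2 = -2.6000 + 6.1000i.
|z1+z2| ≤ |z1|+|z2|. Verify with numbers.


|z1| = sqrt((-1.9)^2 + (-2.5)^2) = sqrt(9.86) = 3.1401
|z2| = sqrt((-2.6)^2 + 6.1^2) = sqrt(43.97) = 6.6310
z1+z2 = -4.5000 + 3.6000i
|z1+z2| = sqrt(33.21) = 5.7628
|z1|+|z2| = 3.1401 + 6.6310 = 9.7711

|z1+z2| = 5.7628 ≤ |z1|+|z2| = 9.7711 (verified)


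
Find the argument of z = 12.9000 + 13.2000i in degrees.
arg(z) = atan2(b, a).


Re = 12.9, Im = 13.2
arg = atan2(13.2, 12.9) = 45.6585 degrees

arg(z) = 45.6585 degrees


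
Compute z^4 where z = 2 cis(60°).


r^4 = 2^4 = 16
n*theta = 4*60° = 240° = 240° (mod 360)
a = 16*cos(240°) = -8.0000
b = 16*sin(240°) = -13.8564

16 cis(240°) = -8.0000 - 13.8564i


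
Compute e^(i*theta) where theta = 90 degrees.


cos(90°) = 0
sin(90°) = 1.0000

e^(i*90°) = 0 + 1.0000i


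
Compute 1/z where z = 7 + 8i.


|z|^2 = 49+64 = 113
1/z = (7 - 8i)/113

1/z = 0.0619 - 0.0708i


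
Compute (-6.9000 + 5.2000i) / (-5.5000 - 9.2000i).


Conjugate of z2 = -5.5000 + 9.2000i
Numerator: (-6.9000 + 5.2000i)(-5.5000 + 9.2000i) = -9.8900 - 92.0800i
Denominator: (-5.5)^2 + (-9.2)^2 = 114.89
Result = (-9.8900 - 92.0800i)/114.89

-0.0861 - 0.8015i


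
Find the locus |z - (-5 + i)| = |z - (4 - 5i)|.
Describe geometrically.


Equal distances means the locus is the perpendicular bisector of z1 and z2.
Midpoint = ((-5+4)/2, (1+(-5))/2) = (-0.5000, -2.0000)

Perpendicular bisector through (-0.5000, -2.0000)


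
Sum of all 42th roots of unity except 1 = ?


With w = e^(2*pi*i/42), all 42 of the 42th roots of unity w^0 = 1, w, ..., w^(41) sum to 0: 1 + w + ... + w^(41) = (1 - w^42)/(1 - w) = 0 since w^42 = 1, w ≠ 1.
Removing the root 1: w + w^2 + ... + w^(41) = 0 - 1 = -1

Sum = -1


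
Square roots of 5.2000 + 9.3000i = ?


|z| = sqrt(27.04+86.49) = 10.6550
sqrt((|z|+a)/2) = sqrt((10.6550+5.2)/2) = sqrt(7.9275) = 2.8156
sqrt((|z|-a)/2) = sqrt((10.6550-5.2)/2) = sqrt(2.7275) = 1.6515

±(2.8156 + 1.6515i) i.e. 2.8156 + 1.6515i and -2.8156 - 1.6515i


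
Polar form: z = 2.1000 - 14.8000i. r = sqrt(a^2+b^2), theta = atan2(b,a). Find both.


r = sqrt(4.41+219.04) = sqrt(223.45) = 14.9482
theta = atan2(-14.8, 2.1) = -81.9241 degrees

r = 14.9482, theta = -81.9241 degrees


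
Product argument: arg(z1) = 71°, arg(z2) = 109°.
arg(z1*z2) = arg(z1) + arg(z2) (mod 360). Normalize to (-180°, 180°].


arg(z1*z2) = 71° + 109° = 180°
Normalized to (-180°, 180°]: 180°

180°


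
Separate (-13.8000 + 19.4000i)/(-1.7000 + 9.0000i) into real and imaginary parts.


Multiply by conjugate: (-13.8000 + 19.4000i)(-1.7000 - 9.0000i) / ((-1.7)^2 + 9^2)
Numerator real = -13.8*(-1.7) + 19.4*9 = 198.06
Numerator imag = 19.4*(-1.7) - (-13.8)*9 = 91.22
Denominator = 83.89
Re(z) = 198.06/83.89 = 2.3609
Im(z) = 91.22/83.89 = 1.0874

Re(z) = 2.3609, Im(z) = 1.0874


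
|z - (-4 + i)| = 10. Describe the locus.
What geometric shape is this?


|z - z0| = r is a circle with center z0 and radius r.
Center = (-4, 1), radius = 10

Circle with center (-4, 1) and radius 10


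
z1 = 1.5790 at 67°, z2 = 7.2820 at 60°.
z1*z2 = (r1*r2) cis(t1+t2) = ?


r = 1.5790 * 7.2820 = 11.4983
theta = 67° + 60° = 127° = 127° (mod 360)

11.4983 cis(127°)


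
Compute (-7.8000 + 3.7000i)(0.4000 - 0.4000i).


Real = -7.8*0.4 - 3.7*(-0.4) = -3.12 - (-1.48) = -1.64
Imag = -7.8*(-0.4) + 0.4*3.7 = 3.12 + 1.48 = 4.6

-1.6400 + 4.6000i


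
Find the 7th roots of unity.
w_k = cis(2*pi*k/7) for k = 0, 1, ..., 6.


The 7th roots of unity are cis(360k/7°) for k=0..6
Angle step = 360/7 = 51.4286°
Primitive root: cis(51.4286°)
Primitive root = 0.6235 + 0.7818i

7 roots at angles: 0°, 51.4286°, 102.8571°, 154.2857°, 205.7143°, 257.1429°, 308.5714°


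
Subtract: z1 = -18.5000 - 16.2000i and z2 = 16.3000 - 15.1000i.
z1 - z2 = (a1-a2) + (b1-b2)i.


Real: -18.5 - 16.3 = -34.8
Imag: -16.2 + 15.1 = -1.1

-34.8000 - 1.1000i


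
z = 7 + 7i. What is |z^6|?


|z| = sqrt(49+49) = sqrt(98) = 9.8995
|z^6| = |z|^6 = (sqrt(98))^6 = 98^3 = 941192

|z^6| = 941192


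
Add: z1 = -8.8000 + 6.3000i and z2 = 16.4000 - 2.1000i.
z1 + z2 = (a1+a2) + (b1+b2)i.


Real: -8.8 + 16.4 = 7.6
Imag: 6.3 - 2.1 = 4.2

7.6000 + 4.2000i


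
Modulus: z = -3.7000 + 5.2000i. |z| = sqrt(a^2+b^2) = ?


|z| = sqrt((-3.7)^2 + 5.2^2) = sqrt(13.69 + 27.04) = sqrt(40.73) = 6.3820

|z| = 6.3820


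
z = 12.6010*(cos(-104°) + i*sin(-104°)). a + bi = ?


a = 12.6010*cos(-104°) = 12.6010*(-0.241922) = -3.0485
b = 12.6010*sin(-104°) = 12.6010*(-0.970296) = -12.2267

-3.0485 - 12.2267i


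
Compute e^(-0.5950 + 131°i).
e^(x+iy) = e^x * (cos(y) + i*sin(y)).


e^-0.5950 = 0.5516
cos(131°) = -0.6561
sin(131°) = 0.7547
Real = 0.5516*(-0.6561) = -0.3619
Imag = 0.5516*0.7547 = 0.4163

-0.3619 + 0.4163i


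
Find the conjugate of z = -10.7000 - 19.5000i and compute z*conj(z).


z_bar = -10.7000 + 19.5000i
z*z_bar = (-10.7)^2 + (-19.5)^2 = 114.49 + 380.25 = 494.74

z_bar = -10.7000 + 19.5000i, z*z_bar = 494.74


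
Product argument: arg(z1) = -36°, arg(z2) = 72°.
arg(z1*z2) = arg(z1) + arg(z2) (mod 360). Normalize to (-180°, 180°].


arg(z1*z2) = -36° + 72° = 36°
Normalized to (-180°, 180°]: 36°

36°


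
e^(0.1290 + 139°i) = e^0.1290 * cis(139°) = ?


e^0.1290 = 1.1377
cos(139°) = -0.7547
sin(139°) = 0.6561
Real = 1.1377*(-0.7547) = -0.8586
Imag = 1.1377*0.6561 = 0.7464

-0.8586 + 0.7464i


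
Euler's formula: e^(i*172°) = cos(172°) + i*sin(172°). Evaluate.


cos(172°) = -0.9903
sin(172°) = 0.1392

e^(i*172°) = -0.9903 + 0.1392i


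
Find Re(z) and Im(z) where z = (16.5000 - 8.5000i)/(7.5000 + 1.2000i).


Multiply by conjugate: (16.5000 - 8.5000i)(7.5000 - 1.2000i) / (7.5^2 + 1.2^2)
Numerator real = 16.5*7.5 - (8.5)*1.2 = 113.55
Numerator imag = -8.5*7.5 - 16.5*1.2 = -83.55
Denominator = 57.69
Re(z) = 113.55/57.69 = 1.9683
Im(z) = -83.55/57.69 = -1.4483

Re(z) = 1.9683, Im(z) = -1.4483


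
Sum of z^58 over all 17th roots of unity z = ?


The roots are w_k = w^k with w = e^(2*pi*i/17), and (w^k)^58 = (w^58)^k.
So S = 1 + u + u^2 + ... + u^(16) with u = w^58.
58 = 3*17 + 7, so 58 is not a multiple of 17: u = (w^17)^3 * w^7 = w^7 ≠ 1 (w is a primitive 17th root), while u^17 = (w^17)^58 = 1.
Geometric series: S = (1 - u^17)/(1 - u) = (1 - 1)/(1 - u) = 0

S = 0


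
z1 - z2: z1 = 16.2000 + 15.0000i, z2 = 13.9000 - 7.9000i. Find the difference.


Real: 16.2 - 13.9 = 2.3
Imag: 15 + 7.9 = 22.9

2.3000 + 22.9000i


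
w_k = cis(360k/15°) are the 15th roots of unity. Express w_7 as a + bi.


Angle = 360*7/15 = 168°
a = cos(168°) = -0.9781
b = sin(168°) = 0.2079

-0.9781 + 0.2079i


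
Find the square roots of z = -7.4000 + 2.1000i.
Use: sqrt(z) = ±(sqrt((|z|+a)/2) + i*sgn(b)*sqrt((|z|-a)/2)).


|z| = sqrt(54.76+4.41) = 7.6922
sqrt((|z|+a)/2) = sqrt((7.6922+(-7.4))/2) = sqrt(0.1461) = 0.3822
sqrt((|z|-a)/2) = sqrt((7.6922-(-7.4))/2) = sqrt(7.5461) = 2.7470

±(0.3822 + 2.7470i) i.e. 0.3822 + 2.7470i and -0.3822 - 2.7470i


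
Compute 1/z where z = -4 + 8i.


|z|^2 = 16+64 = 80
1/z = (-4 - 8i)/80

1/z = -0.0500 - 0.1000i


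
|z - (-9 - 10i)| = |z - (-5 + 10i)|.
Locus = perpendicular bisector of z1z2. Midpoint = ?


Equal distances means the locus is the perpendicular bisector of z1 and z2.
Midpoint = ((-9+(-5))/2, (-10+10)/2) = (-7.0000, 0)

Perpendicular bisector through (-7.0000, 0)


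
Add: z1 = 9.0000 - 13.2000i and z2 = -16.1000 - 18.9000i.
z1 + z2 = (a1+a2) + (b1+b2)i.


Real: 9 - 16.1 = -7.1
Imag: -13.2 - 18.9 = -32.1

-7.1000 - 32.1000i


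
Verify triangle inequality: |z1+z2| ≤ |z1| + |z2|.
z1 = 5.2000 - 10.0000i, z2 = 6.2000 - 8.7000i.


|z1| = sqrt(5.2^2 + (-10)^2) = sqrt(127.04) = 11.2712
|z2| = sqrt(6.2^2 + (-8.7)^2) = sqrt(114.13) = 10.6832
z1+z2 = 11.4000 - 18.7000i
|z1+z2| = sqrt(479.65) = 21.9009
|z1|+|z2| = 11.2712 + 10.6832 = 21.9544

|z1+z2| = 21.9009 ≤ |z1|+|z2| = 21.9544 (verified)


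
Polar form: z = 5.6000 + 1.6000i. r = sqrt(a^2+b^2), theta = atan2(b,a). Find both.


r = sqrt(31.36+2.56) = sqrt(33.92) = 5.8241
theta = atan2(1.6, 5.6) = 15.9454 degrees

r = 5.8241, theta = 15.9454 degrees


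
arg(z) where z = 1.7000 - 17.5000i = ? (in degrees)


Re = 1.7, Im = -17.5
arg = atan2(-17.5, 1.7) = -84.4515 degrees

arg(z) = -84.4515 degrees


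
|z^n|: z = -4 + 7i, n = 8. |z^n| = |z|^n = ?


|z| = sqrt(16+49) = sqrt(65) = 8.0623
|z^8| = |z|^8 = (sqrt(65))^8 = 65^4 = 17850625

|z^8| = 17850625


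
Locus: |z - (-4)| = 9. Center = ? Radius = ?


|z - z0| = r is a circle with center z0 and radius r.
Center = (-4, 0), radius = 9

Circle with center (-4, 0) and radius 9


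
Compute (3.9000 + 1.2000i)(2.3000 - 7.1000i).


Real = 3.9*2.3 - 1.2*(-7.1) = 8.97 - (-8.52) = 17.49
Imag = 3.9*(-7.1) + 2.3*1.2 = -27.69 + 2.76 = -24.93

17.4900 - 24.9300i


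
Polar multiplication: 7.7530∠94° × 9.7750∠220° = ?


r = 7.7530 * 9.7750 = 75.7856
theta = 94° + 220° = 314° = 314° (mod 360)

75.7856 cis(314°)


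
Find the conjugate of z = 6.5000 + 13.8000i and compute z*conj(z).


z_bar = 6.5000 - 13.8000i
z*z_bar = 6.5^2 + 13.8^2 = 42.25 + 190.44 = 232.69

z_bar = 6.5000 - 13.8000i, z*z_bar = 232.69


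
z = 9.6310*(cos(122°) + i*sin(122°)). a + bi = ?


a = 9.6310*cos(122°) = 9.6310*(-0.52992) = -5.1037
b = 9.6310*sin(122°) = 9.6310*0.84805 = 8.1676

-5.1037 + 8.1676i


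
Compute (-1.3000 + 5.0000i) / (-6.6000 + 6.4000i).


Conjugate of z2 = -6.6000 - 6.4000i
Numerator: (-1.3000 + 5.0000i)(-6.6000 - 6.4000i) = 40.5800 - 24.6800i
Denominator: (-6.6)^2 + 6.4^2 = 84.52
Result = (40.5800 - 24.6800i)/84.52

0.4801 - 0.2920i


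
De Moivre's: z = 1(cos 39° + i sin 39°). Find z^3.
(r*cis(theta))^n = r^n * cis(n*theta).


r^3 = 1^3 = 1
n*theta = 3*39° = 117° = 117° (mod 360)
a = 1*cos(117°) = -0.4540
b = 1*sin(117°) = 0.8910

1 cis(117°) = -0.4540 + 0.8910i


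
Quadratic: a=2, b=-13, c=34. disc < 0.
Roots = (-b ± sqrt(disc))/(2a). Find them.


disc = (-13)^2 - 4*2*34 = 169 - 272 = -103
sqrt(|disc|) = sqrt(103) = 10.1489
Real part = 13/(2*2) = 3.2500
Imag part = 10.1489/(2*2) = 2.5372

3.2500 ± 2.5372i


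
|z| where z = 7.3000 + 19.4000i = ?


|z| = sqrt(7.3^2 + 19.4^2) = sqrt(53.29 + 376.36) = sqrt(429.65) = 20.7280

|z| = 20.7280


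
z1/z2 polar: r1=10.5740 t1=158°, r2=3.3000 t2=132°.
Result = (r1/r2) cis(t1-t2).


r = 10.5740 / 3.3000 = 3.2042
theta = 158° - 132° = 26° = 26° (mod 360)

3.2042 cis(26°)


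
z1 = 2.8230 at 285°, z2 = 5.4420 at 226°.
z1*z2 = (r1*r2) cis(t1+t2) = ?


r = 2.8230 * 5.4420 = 15.3628
theta = 285° + 226° = 511° = 151° (mod 360)

15.3628 cis(151°)


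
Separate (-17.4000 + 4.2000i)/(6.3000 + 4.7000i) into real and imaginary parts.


Multiply by conjugate: (-17.4000 + 4.2000i)(6.3000 - 4.7000i) / (6.3^2 + 4.7^2)
Numerator real = -17.4*6.3 + 4.2*4.7 = -89.88
Numerator imag = 4.2*6.3 - (-17.4)*4.7 = 108.24
Denominator = 61.78
Re(z) = -89.88/61.78 = -1.4548
Im(z) = 108.24/61.78 = 1.7520

Re(z) = -1.4548, Im(z) = 1.7520


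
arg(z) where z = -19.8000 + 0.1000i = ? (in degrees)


Re = -19.8, Im = 0.1
arg = atan2(0.1, -19.8) = 179.7106 degrees

arg(z) = 179.7106 degrees


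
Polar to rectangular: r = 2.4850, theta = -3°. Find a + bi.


a = 2.4850*cos(-3°) = 2.4850*0.99863 = 2.4816
b = 2.4850*sin(-3°) = 2.4850*(-0.05234) = -0.1301

2.4816 - 0.1301i


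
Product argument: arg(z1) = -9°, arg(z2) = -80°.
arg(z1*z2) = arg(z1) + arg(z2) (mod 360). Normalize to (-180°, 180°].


arg(z1*z2) = -9° - 80° = -89°
Normalized to (-180°, 180°]: -89°

-89°


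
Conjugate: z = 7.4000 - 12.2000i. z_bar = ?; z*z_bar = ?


z_bar = 7.4000 + 12.2000i
z*z_bar = 7.4^2 + (-12.2)^2 = 54.76 + 148.84 = 203.6

z_bar = 7.4000 + 12.2000i, z*z_bar = 203.6


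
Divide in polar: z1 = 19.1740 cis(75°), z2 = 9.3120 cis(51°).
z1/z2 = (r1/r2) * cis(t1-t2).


r = 19.1740 / 9.3120 = 2.0591
theta = 75° - 51° = 24° = 24° (mod 360)

2.0591 cis(24°)


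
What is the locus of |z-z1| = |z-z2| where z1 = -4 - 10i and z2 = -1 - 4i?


Equal distances means the locus is the perpendicular bisector of z1 and z2.
Midpoint = ((-4+(-1))/2, (-10+(-4))/2) = (-2.5000, -7.0000)

Perpendicular bisector through (-2.5000, -7.0000)


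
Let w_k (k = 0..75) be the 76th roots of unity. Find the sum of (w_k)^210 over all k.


The roots are w_k = w^k with w = e^(2*pi*i/76), and (w^k)^210 = (w^210)^k.
So S = 1 + u + u^2 + ... + u^(75) with u = w^210.
210 = 2*76 + 58, so 210 is not a multiple of 76: u = (w^76)^2 * w^58 = w^58 ≠ 1 (w is a primitive 76th root), while u^76 = (w^76)^210 = 1.
Geometric series: S = (1 - u^76)/(1 - u) = (1 - 1)/(1 - u) = 0

S = 0


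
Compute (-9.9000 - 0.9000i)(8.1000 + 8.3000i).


Real = -9.9*8.1 - (-0.9)*8.3 = -80.19 - (-7.47) = -72.72
Imag = -9.9*8.3 + 8.1*(-0.9) = -82.17 - (7.29) = -89.46

-72.7200 - 89.4600i


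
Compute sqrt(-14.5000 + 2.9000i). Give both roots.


|z| = sqrt(210.25+8.41) = 14.7872
sqrt((|z|+a)/2) = sqrt((14.7872+(-14.5))/2) = sqrt(0.1436) = 0.3789
sqrt((|z|-a)/2) = sqrt((14.7872-(-14.5))/2) = sqrt(14.6436) = 3.8267

±(0.3789 + 3.8267i) i.e. 0.3789 + 3.8267i and -0.3789 - 3.8267i


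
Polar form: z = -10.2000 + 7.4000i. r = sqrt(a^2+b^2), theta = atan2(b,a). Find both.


r = sqrt(104.04+54.76) = sqrt(158.8) = 12.6016
theta = atan2(7.4, -10.2) = 144.0395 degrees

r = 12.6016, theta = 144.0395 degrees


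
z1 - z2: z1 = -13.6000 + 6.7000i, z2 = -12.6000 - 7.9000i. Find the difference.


Real: -13.6 + 12.6 = -1
Imag: 6.7 + 7.9 = 14.6

-1.0000 + 14.6000i


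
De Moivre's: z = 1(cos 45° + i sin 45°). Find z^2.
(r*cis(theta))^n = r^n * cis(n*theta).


r^2 = 1^2 = 1
n*theta = 2*45° = 90° = 90° (mod 360)
a = 1*cos(90°) = 0
b = 1*sin(90°) = 1.0000

1 cis(90°) = 0 + 1.0000i


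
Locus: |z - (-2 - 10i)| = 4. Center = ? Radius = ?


|z - z0| = r is a circle with center z0 and radius r.
Center = (-2, -10), radius = 4

Circle with center (-2, -10) and radius 4


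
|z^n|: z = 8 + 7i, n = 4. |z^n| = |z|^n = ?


|z| = sqrt(64+49) = sqrt(113) = 10.6301
|z^4| = |z|^4 = (sqrt(113))^4 = 113^2 = 12769

|z^4| = 12769


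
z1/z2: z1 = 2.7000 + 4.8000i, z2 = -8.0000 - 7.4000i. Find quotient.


Conjugate of z2 = -8.0000 + 7.4000i
Numerator: (2.7000 + 4.8000i)(-8.0000 + 7.4000i) = -57.1200 - 18.4200i
Denominator: (-8)^2 + (-7.4)^2 = 118.76
Result = (-57.1200 - 18.4200i)/118.76

-0.4810 - 0.1551i


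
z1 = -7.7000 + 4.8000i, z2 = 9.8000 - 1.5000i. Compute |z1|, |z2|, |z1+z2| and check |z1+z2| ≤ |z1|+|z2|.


|z1| = sqrt((-7.7)^2 + 4.8^2) = sqrt(82.33) = 9.0736
|z2| = sqrt(9.8^2 + (-1.5)^2) = sqrt(98.29) = 9.9141
z1+z2 = 2.1000 + 3.3000i
|z1+z2| = sqrt(15.3) = 3.9115
|z1|+|z2| = 9.0736 + 9.9141 = 18.9877

|z1+z2| = 3.9115 ≤ |z1|+|z2| = 18.9877 (verified)


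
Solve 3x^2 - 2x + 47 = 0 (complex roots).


disc = (-2)^2 - 4*3*47 = 4 - 564 = -560
sqrt(|disc|) = sqrt(560) = 23.6643
Real part = 2/(2*3) = 0.3333
Imag part = 23.6643/(2*3) = 3.9441

0.3333 ± 3.9441i


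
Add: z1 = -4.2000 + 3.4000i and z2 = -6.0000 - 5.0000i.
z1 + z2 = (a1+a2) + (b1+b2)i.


Real: -4.2 - 6 = -10.2
Imag: 3.4 - 5 = -1.6

-10.2000 - 1.6000i


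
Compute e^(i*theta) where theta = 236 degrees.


cos(236°) = -0.5592
sin(236°) = -0.8290

e^(i*236°) = -0.5592 - 0.8290i


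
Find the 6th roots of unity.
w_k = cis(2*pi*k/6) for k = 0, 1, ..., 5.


The 6th roots of unity are cis(360k/6°) for k=0..5
Angle step = 360/6 = 60°
Primitive root: cis(60°)
Primitive root = 0.5000 + 0.8660i

6 roots at angles: 0°, 60°, 120°, 180°, 240°, 300°


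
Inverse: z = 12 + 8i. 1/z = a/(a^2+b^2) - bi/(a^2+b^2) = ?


|z|^2 = 144+64 = 208
1/z = (12 - 8i)/208

1/z = 0.0577 - 0.0385i


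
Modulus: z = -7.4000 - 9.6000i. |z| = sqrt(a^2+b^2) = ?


|z| = sqrt((-7.4)^2 + (-9.6)^2) = sqrt(54.76 + 92.16) = sqrt(146.92) = 12.1211

|z| = 12.1211


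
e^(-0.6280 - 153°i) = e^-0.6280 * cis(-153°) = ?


e^-0.6280 = 0.5337
cos(-153°) = -0.891
sin(-153°) = -0.454
Real = 0.5337*(-0.891) = -0.4755
Imag = 0.5337*(-0.454) = -0.2423

-0.4755 - 0.2423i


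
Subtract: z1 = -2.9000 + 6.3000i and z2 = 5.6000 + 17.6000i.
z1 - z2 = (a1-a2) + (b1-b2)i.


Real: -2.9 - 5.6 = -8.5
Imag: 6.3 - 17.6 = -11.3

-8.5000 - 11.3000i


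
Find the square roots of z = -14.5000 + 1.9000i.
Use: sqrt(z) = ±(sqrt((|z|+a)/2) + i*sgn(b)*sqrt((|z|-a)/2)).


|z| = sqrt(210.25+3.61) = 14.6240
sqrt((|z|+a)/2) = sqrt((14.6240+(-14.5))/2) = sqrt(0.0620) = 0.2490
sqrt((|z|-a)/2) = sqrt((14.6240-(-14.5))/2) = sqrt(14.5620) = 3.8160

±(0.2490 + 3.8160i) i.e. 0.2490 + 3.8160i and -0.2490 - 3.8160i


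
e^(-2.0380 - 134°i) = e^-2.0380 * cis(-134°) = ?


e^-2.0380 = 0.1303
cos(-134°) = -0.6947
sin(-134°) = -0.7193
Real = 0.1303*(-0.6947) = -0.0905
Imag = 0.1303*(-0.7193) = -0.0937

-0.0905 - 0.0937i


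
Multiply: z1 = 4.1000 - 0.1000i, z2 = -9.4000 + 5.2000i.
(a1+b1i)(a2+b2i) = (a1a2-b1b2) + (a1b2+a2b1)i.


Real = 4.1*(-9.4) - (-0.1)*5.2 = -38.54 - (-0.52) = -38.02
Imag = 4.1*5.2 - (9.4)*(-0.1) = 21.32 + 0.94 = 22.26

-38.0200 + 22.2600i


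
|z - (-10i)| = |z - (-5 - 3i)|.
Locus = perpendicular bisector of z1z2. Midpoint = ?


Equal distances means the locus is the perpendicular bisector of z1 and z2.
Midpoint = ((0+(-5))/2, (-10+(-3))/2) = (-2.5000, -6.5000)

Perpendicular bisector through (-2.5000, -6.5000)


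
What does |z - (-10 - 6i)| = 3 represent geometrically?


|z - z0| = r is a circle with center z0 and radius r.
Center = (-10, -6), radius = 3

Circle with center (-10, -6) and radius 3


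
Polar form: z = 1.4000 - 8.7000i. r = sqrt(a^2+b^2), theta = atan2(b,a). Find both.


r = sqrt(1.96+75.69) = sqrt(77.65) = 8.8119
theta = atan2(-8.7, 1.4) = -80.8584 degrees

r = 8.8119, theta = -80.8584 degrees


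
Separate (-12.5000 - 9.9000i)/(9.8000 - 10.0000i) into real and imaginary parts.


Multiply by conjugate: (-12.5000 - 9.9000i)(9.8000 + 10.0000i) / (9.8^2 + (-10)^2)
Numerator real = -12.5*9.8 - (9.9)*(-10) = -23.5
Numerator imag = -9.9*9.8 - (-12.5)*(-10) = -222.02
Denominator = 196.04
Re(z) = -23.5/196.04 = -0.1199
Im(z) = -222.02/196.04 = -1.1325

Re(z) = -0.1199, Im(z) = -1.1325


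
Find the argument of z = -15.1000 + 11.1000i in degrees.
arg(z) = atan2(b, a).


Re = -15.1, Im = 11.1
arg = atan2(11.1, -15.1) = 143.6804 degrees

arg(z) = 143.6804 degrees


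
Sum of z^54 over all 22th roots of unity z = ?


The roots are w_k = w^k with w = e^(2*pi*i/22), and (w^k)^54 = (w^54)^k.
So S = 1 + u + u^2 + ... + u^(21) with u = w^54.
54 = 2*22 + 10, so 54 is not a multiple of 22: u = (w^22)^2 * w^10 = w^10 ≠ 1 (w is a primitive 22th root), while u^22 = (w^22)^54 = 1.
Geometric series: S = (1 - u^22)/(1 - u) = (1 - 1)/(1 - u) = 0

S = 0


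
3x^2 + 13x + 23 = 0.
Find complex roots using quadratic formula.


disc = 13^2 - 4*3*23 = 169 - 276 = -107
sqrt(|disc|) = sqrt(107) = 10.3441
Real part = -13/(2*3) = -2.1667
Imag part = 10.3441/(2*3) = 1.7240

-2.1667 ± 1.7240i


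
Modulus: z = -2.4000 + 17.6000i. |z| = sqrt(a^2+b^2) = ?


|z| = sqrt((-2.4)^2 + 17.6^2) = sqrt(5.76 + 309.76) = sqrt(315.52) = 17.7629

|z| = 17.7629


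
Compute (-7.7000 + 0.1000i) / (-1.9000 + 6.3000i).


Conjugate of z2 = -1.9000 - 6.3000i
Numerator: (-7.7000 + 0.1000i)(-1.9000 - 6.3000i) = 15.2600 + 48.3200i
Denominator: (-1.9)^2 + 6.3^2 = 43.3
Result = (15.2600 + 48.3200i)/43.3

0.3524 + 1.1159i


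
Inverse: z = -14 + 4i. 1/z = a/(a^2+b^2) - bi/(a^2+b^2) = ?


|z|^2 = 196+16 = 212
1/z = (-14 - 4i)/212

1/z = -0.0660 - 0.0189i


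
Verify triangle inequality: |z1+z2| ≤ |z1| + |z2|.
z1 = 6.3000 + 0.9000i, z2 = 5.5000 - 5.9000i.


|z1| = sqrt(6.3^2 + 0.9^2) = sqrt(40.5) = 6.3640
|z2| = sqrt(5.5^2 + (-5.9)^2) = sqrt(65.06) = 8.0660
z1+z2 = 11.8000 - 5.0000i
|z1+z2| = sqrt(164.24) = 12.8156
|z1|+|z2| = 6.3640 + 8.0660 = 14.4300

|z1+z2| = 12.8156 ≤ |z1|+|z2| = 14.4300 (verified)


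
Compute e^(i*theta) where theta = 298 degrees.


cos(298°) = 0.4695
sin(298°) = -0.8829

e^(i*298°) = 0.4695 - 0.8829i


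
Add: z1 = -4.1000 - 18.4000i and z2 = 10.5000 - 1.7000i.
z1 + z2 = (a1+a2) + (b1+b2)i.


Real: -4.1 + 10.5 = 6.4
Imag: -18.4 - 1.7 = -20.1

6.4000 - 20.1000i


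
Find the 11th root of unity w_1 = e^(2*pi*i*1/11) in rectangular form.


Angle = 360*1/11 = 32.7273°
a = cos(32.7273°) = 0.8413
b = sin(32.7273°) = 0.5406

0.8413 + 0.5406i


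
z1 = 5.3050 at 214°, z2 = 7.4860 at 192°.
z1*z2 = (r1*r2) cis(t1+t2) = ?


r = 5.3050 * 7.4860 = 39.7132
theta = 214° + 192° = 406° = 46° (mod 360)

39.7132 cis(46°)


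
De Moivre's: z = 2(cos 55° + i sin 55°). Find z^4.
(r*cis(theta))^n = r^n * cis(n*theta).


r^4 = 2^4 = 16
n*theta = 4*55° = 220° = 220° (mod 360)
a = 16*cos(220°) = -12.2567
b = 16*sin(220°) = -10.2846

16 cis(220°) = -12.2567 - 10.2846i


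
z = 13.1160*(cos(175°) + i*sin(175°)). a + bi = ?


a = 13.1160*cos(175°) = 13.1160*(-0.996195) = -13.0661
b = 13.1160*sin(175°) = 13.1160*0.087156 = 1.1431

-13.0661 + 1.1431i


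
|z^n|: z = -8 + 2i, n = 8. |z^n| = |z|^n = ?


|z| = sqrt(64+4) = sqrt(68) = 8.2462
|z^8| = |z|^8 = (sqrt(68))^8 = 68^4 = 21381376

|z^8| = 21381376


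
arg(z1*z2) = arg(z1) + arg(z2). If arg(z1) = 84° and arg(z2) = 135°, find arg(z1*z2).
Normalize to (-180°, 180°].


arg(z1*z2) = 84° + 135° = 219°
Normalized to (-180°, 180°]: -141°

-141°


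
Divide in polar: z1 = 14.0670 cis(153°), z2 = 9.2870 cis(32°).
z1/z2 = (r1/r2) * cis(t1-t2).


r = 14.0670 / 9.2870 = 1.5147
theta = 153° - 32° = 121° = 121° (mod 360)

1.5147 cis(121°)


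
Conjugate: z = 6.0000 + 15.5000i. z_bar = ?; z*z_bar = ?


z_bar = 6.0000 - 15.5000i
z*z_bar = 6^2 + 15.5^2 = 36 + 240.25 = 276.25

z_bar = 6.0000 - 15.5000i, z*z_bar = 276.25


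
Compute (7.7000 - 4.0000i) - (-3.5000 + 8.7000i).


Real: 7.7 + 3.5 = 11.2
Imag: -4 - 8.7 = -12.7

11.2000 - 12.7000i


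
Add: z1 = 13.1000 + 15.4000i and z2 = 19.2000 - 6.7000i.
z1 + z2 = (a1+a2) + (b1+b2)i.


Real: 13.1 + 19.2 = 32.3
Imag: 15.4 - 6.7 = 8.7

32.3000 + 8.7000i


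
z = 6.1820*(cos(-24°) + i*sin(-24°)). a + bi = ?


a = 6.1820*cos(-24°) = 6.1820*0.913545 = 5.6475
b = 6.1820*sin(-24°) = 6.1820*(-0.406737) = -2.5144

5.6475 - 2.5144i


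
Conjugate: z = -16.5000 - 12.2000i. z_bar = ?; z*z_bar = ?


z_bar = -16.5000 + 12.2000i
z*z_bar = (-16.5)^2 + (-12.2)^2 = 272.25 + 148.84 = 421.09

z_bar = -16.5000 + 12.2000i, z*z_bar = 421.09


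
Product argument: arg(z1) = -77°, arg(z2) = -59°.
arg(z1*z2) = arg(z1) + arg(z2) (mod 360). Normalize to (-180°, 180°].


arg(z1*z2) = -77° - 59° = -136°
Normalized to (-180°, 180°]: -136°

-136°


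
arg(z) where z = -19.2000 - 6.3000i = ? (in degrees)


Re = -19.2, Im = -6.3
arg = atan2(-6.3, -19.2) = -161.8340 degrees

arg(z) = -161.8340 degrees


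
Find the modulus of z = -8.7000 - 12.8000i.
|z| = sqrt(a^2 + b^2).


|z| = sqrt((-8.7)^2 + (-12.8)^2) = sqrt(75.69 + 163.84) = sqrt(239.53) = 15.4768

|z| = 15.4768


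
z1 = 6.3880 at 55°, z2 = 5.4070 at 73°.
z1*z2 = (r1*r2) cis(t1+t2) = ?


r = 6.3880 * 5.4070 = 34.5399
theta = 55° + 73° = 128° = 128° (mod 360)

34.5399 cis(128°)


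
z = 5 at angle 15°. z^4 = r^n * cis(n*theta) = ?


r^4 = 5^4 = 625
n*theta = 4*15° = 60° = 60° (mod 360)
a = 625*cos(60°) = 312.5000
b = 625*sin(60°) = 541.2659

625 cis(60°) = 312.5000 + 541.2659i


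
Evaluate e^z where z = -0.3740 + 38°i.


e^-0.3740 = 0.6880
cos(38°) = 0.788
sin(38°) = 0.6157
Real = 0.6880*0.788 = 0.5421
Imag = 0.6880*0.6157 = 0.4236

0.5421 + 0.4236i


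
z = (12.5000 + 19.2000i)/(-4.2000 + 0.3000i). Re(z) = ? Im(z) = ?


Multiply by conjugate: (12.5000 + 19.2000i)(-4.2000 - 0.3000i) / ((-4.2)^2 + 0.3^2)
Numerator real = 12.5*(-4.2) + 19.2*0.3 = -46.74
Numerator imag = 19.2*(-4.2) - 12.5*0.3 = -84.39
Denominator = 17.73
Re(z) = -46.74/17.73 = -2.6362
Im(z) = -84.39/17.73 = -4.7597

Re(z) = -2.6362, Im(z) = -4.7597


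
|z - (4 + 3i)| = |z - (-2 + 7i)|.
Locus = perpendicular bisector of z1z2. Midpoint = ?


Equal distances means the locus is the perpendicular bisector of z1 and z2.
Midpoint = ((4+(-2))/2, (3+7)/2) = (1.0000, 5.0000)

Perpendicular bisector through (1.0000, 5.0000)


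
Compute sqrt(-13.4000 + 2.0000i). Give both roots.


|z| = sqrt(179.56+4) = 13.5484
sqrt((|z|+a)/2) = sqrt((13.5484+(-13.4))/2) = sqrt(0.0742) = 0.2724
sqrt((|z|-a)/2) = sqrt((13.5484-(-13.4))/2) = sqrt(13.4742) = 3.6707

±(0.2724 + 3.6707i) i.e. 0.2724 + 3.6707i and -0.2724 - 3.6707i


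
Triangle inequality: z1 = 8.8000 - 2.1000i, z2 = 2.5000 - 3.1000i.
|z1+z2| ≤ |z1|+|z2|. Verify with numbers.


|z1| = sqrt(8.8^2 + (-2.1)^2) = sqrt(81.85) = 9.0471
|z2| = sqrt(2.5^2 + (-3.1)^2) = sqrt(15.86) = 3.9825
z1+z2 = 11.3000 - 5.2000i
|z1+z2| = sqrt(154.73) = 12.4391
|z1|+|z2| = 9.0471 + 3.9825 = 13.0296

|z1+z2| = 12.4391 ≤ |z1|+|z2| = 13.0296 (verified)


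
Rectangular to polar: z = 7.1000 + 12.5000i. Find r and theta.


r = sqrt(50.41+156.25) = sqrt(206.66) = 14.3757
theta = atan2(12.5, 7.1) = 60.4034 degrees

r = 14.3757, theta = 60.4034 degrees


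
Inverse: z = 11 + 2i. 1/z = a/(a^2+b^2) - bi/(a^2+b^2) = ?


|z|^2 = 121+4 = 125
1/z = (11 - 2i)/125

1/z = 0.0880 - 0.0160i


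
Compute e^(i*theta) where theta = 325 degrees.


cos(325°) = 0.8192
sin(325°) = -0.5736

e^(i*325°) = 0.8192 - 0.5736i


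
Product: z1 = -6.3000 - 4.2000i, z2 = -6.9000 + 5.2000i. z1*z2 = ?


Real = -6.3*(-6.9) - (-4.2)*5.2 = 43.47 - (-21.84) = 65.31
Imag = -6.3*5.2 - (6.9)*(-4.2) = -32.76 + 28.98 = -3.78

65.3100 - 3.7800i


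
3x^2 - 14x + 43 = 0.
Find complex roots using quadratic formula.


disc = (-14)^2 - 4*3*43 = 196 - 516 = -320
sqrt(|disc|) = sqrt(320) = 17.8885
Real part = 14/(2*3) = 2.3333
Imag part = 17.8885/(2*3) = 2.9814

2.3333 ± 2.9814i


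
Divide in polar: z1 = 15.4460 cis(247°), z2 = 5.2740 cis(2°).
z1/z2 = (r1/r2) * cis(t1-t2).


r = 15.4460 / 5.2740 = 2.9287
theta = 247° - 2° = 245° = 245° (mod 360)

2.9287 cis(245°)


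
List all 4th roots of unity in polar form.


The 4th roots of unity are cis(360k/4°) for k=0..3
Angle step = 360/4 = 90°
Primitive root: cis(90°)
Primitive root = 0 + 1.0000i

4 roots at angles: 0°, 90°, 180°, 270°


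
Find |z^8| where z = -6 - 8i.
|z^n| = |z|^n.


|z| = sqrt(36+64) = sqrt(100) = 10
|z^8| = |z|^8 = 10^8 = 100000000

|z^8| = 100000000


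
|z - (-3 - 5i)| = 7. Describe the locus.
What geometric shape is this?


|z - z0| = r is a circle with center z0 and radius r.
Center = (-3, -5), radius = 7

Circle with center (-3, -5) and radius 7


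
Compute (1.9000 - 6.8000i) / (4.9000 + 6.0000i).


Conjugate of z2 = 4.9000 - 6.0000i
Numerator: (1.9000 - 6.8000i)(4.9000 - 6.0000i) = -31.4900 - 44.7200i
Denominator: 4.9^2 + 6^2 = 60.01
Result = (-31.4900 - 44.7200i)/60.01

-0.5247 - 0.7452i


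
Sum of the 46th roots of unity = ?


The sum of all 46th roots of unity is 0.
Geometric series: (1 - w^46)/(1 - w) = (1-1)/(1-w) = 0 since w^46 = 1, w ≠ 1.
Alternatively: coefficient of z^45 in z^46 - 1 is 0.

0


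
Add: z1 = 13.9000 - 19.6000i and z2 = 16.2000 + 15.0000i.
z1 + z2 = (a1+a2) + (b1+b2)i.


Real: 13.9 + 16.2 = 30.1
Imag: -19.6 + 15 = -4.6

30.1000 - 4.6000i


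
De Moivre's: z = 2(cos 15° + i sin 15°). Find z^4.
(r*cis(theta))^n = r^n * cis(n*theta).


r^4 = 2^4 = 16
n*theta = 4*15° = 60° = 60° (mod 360)
a = 16*cos(60°) = 8.0000
b = 16*sin(60°) = 13.8564

16 cis(60°) = 8.0000 + 13.8564i


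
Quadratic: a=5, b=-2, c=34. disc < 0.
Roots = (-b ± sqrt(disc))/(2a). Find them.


disc = (-2)^2 - 4*5*34 = 4 - 680 = -676
sqrt(|disc|) = sqrt(676) = 26.0000
Real part = 2/(2*5) = 0.2000
Imag part = 26.0000/(2*5) = 2.6000

0.2000 ± 2.6000i


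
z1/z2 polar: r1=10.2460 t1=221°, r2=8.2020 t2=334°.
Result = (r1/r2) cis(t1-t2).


r = 10.2460 / 8.2020 = 1.2492
theta = 221° - 334° = -113° = 247° (mod 360)

1.2492 cis(247°)


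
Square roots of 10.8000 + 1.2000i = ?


|z| = sqrt(116.64+1.44) = 10.8665
sqrt((|z|+a)/2) = sqrt((10.8665+10.8)/2) = sqrt(10.8332) = 3.2914
sqrt((|z|-a)/2) = sqrt((10.8665-10.8)/2) = sqrt(0.0332) = 0.1823

±(3.2914 + 0.1823i) i.e. 3.2914 + 0.1823i and -3.2914 - 0.1823i


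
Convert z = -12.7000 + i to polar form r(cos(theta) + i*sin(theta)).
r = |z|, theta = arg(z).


r = sqrt(161.29+1) = sqrt(162.29) = 12.7393
theta = atan2(1, -12.7) = 175.4978 degrees

r = 12.7393, theta = 175.4978 degrees


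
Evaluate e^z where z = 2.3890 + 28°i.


e^2.3890 = 10.9026
cos(28°) = 0.882948
sin(28°) = 0.469472
Real = 10.9026*0.882948 = 9.6264
Imag = 10.9026*0.469472 = 5.1185

9.6264 + 5.1185i


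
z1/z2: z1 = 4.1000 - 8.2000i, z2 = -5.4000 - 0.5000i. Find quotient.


Conjugate of z2 = -5.4000 + 0.5000i
Numerator: (4.1000 - 8.2000i)(-5.4000 + 0.5000i) = -18.0400 + 46.3300i
Denominator: (-5.4)^2 + (-0.5)^2 = 29.41
Result = (-18.0400 + 46.3300i)/29.41

-0.6134 + 1.5753i


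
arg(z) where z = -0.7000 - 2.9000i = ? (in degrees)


Re = -0.7, Im = -2.9
arg = atan2(-2.9, -0.7) = -103.5704 degrees

arg(z) = -103.5704 degrees


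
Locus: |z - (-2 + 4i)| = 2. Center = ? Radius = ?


|z - z0| = r is a circle with center z0 and radius r.
Center = (-2, 4), radius = 2

Circle with center (-2, 4) and radius 2


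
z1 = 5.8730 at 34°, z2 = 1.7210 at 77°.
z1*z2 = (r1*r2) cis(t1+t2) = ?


r = 5.8730 * 1.7210 = 10.1074
theta = 34° + 77° = 111° = 111° (mod 360)

10.1074 cis(111°)


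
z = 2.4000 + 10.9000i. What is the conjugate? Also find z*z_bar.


z_bar = 2.4000 - 10.9000i
z*z_bar = 2.4^2 + 10.9^2 = 5.76 + 118.81 = 124.57

z_bar = 2.4000 - 10.9000i, z*z_bar = 124.57


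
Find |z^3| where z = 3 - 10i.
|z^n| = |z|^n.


|z| = sqrt(9+100) = sqrt(109) = 10.4403
|z^3| = |z|^3 = (sqrt(109))^3 = 109*sqrt(109)

|z^3| = 109*sqrt(109) ≈ 1137.9934


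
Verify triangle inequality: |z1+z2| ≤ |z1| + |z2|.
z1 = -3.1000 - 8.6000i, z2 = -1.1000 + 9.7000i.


|z1| = sqrt((-3.1)^2 + (-8.6)^2) = sqrt(83.57) = 9.1417
|z2| = sqrt((-1.1)^2 + 9.7^2) = sqrt(95.3) = 9.7622
z1+z2 = -4.2000 + 1.1000i
|z1+z2| = sqrt(18.85) = 4.3417
|z1|+|z2| = 9.1417 + 9.7622 = 18.9039

|z1+z2| = 4.3417 ≤ |z1|+|z2| = 18.9039 (verified)


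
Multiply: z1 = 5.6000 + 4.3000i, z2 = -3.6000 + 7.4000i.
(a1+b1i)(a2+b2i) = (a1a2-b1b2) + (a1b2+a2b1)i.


Real = 5.6*(-3.6) - 4.3*7.4 = -20.16 - 31.82 = -51.98
Imag = 5.6*7.4 - (3.6)*4.3 = 41.44 - (15.48) = 25.96

-51.9800 + 25.9600i


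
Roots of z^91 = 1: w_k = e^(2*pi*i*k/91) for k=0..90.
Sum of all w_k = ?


The sum of all 91th roots of unity is 0.
Geometric series: (1 - w^91)/(1 - w) = (1-1)/(1-w) = 0 since w^91 = 1, w ≠ 1.
Alternatively: coefficient of z^90 in z^91 - 1 is 0.

0


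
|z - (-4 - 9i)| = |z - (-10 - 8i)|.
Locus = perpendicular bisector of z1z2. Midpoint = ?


Equal distances means the locus is the perpendicular bisector of z1 and z2.
Midpoint = ((-4+(-10))/2, (-9+(-8))/2) = (-7.0000, -8.5000)

Perpendicular bisector through (-7.0000, -8.5000)
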